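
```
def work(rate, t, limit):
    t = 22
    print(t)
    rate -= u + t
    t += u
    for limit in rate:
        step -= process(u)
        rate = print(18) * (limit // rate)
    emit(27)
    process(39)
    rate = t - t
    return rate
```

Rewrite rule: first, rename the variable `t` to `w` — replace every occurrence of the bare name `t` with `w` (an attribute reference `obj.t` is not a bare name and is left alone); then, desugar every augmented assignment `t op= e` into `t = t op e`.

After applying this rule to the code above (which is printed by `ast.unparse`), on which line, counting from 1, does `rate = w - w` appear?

11

Transformed code:
def work(rate, w, limit):
    w = 22
    print(w)
    rate = rate - (u + w)
    w = w + u
    for limit in rate:
        step = step - process(u)
        rate = print(18) * (limit // rate)
    emit(27)
    process(39)
    rate = w - w
    return rate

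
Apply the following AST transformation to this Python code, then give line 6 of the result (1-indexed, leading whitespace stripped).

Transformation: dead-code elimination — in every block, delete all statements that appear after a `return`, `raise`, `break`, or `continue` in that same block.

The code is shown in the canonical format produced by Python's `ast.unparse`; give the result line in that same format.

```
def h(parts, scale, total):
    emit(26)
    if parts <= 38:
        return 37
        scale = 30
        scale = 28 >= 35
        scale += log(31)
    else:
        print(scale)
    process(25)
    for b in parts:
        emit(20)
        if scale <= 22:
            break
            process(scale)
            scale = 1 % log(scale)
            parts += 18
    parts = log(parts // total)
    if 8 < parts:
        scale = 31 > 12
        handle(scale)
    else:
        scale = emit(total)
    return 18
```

Transformed code:
def h(parts, scale, total):
    emit(26)
    if parts <= 38:
        return 37
    else:
        print(scale)
    process(25)
    for b in parts:
        emit(20)
        if scale <= 22:
            break
    parts = log(parts // total)
    if 8 < parts:
        scale = 31 > 12
        handle(scale)
    else:
        scale = emit(total)
    return 18

print(scale)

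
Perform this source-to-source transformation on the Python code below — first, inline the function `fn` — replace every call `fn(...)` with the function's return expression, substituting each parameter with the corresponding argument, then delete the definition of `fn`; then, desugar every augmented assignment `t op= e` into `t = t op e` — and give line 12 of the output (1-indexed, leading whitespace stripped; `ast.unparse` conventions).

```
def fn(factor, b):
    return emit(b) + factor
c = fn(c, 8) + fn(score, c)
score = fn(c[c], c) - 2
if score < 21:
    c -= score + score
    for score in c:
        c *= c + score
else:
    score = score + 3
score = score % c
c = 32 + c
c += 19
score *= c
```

score = score * c

Transformed code:
c = emit(8) + c + (emit(c) + score)
score = emit(c) + c[c] - 2
if score < 21:
    c = c - (score + score)
    for score in c:
        c = c * (c + score)
else:
    score = score + 3
score = score % c
c = 32 + c
c = c + 19
score = score * c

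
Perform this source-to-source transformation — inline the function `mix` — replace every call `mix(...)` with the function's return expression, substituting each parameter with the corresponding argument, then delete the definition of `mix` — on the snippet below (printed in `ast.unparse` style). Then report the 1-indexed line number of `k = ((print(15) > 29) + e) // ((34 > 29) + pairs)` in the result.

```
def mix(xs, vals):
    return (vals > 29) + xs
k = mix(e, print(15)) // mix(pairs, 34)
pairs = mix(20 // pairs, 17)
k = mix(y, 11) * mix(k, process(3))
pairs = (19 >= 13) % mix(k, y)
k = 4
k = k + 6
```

Transformed code:
k = ((print(15) > 29) + e) // ((34 > 29) + pairs)
pairs = (17 > 29) + 20 // pairs
k = ((11 > 29) + y) * ((process(3) > 29) + k)
pairs = (19 >= 13) % ((y > 29) + k)
k = 4
k = k + 6

1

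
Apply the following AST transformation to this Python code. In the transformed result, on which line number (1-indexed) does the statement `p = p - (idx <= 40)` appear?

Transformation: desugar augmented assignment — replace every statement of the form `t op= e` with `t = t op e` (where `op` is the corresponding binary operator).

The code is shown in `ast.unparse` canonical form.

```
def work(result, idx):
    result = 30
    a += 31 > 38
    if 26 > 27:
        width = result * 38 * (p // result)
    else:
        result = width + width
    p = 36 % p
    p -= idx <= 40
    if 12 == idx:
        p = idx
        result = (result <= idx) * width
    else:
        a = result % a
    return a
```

9

Transformed code:
def work(result, idx):
    result = 30
    a = a + (31 > 38)
    if 26 > 27:
        width = result * 38 * (p // result)
    else:
        result = width + width
    p = 36 % p
    p = p - (idx <= 40)
    if 12 == idx:
        p = idx
        result = (result <= idx) * width
    else:
        a = result % a
    return a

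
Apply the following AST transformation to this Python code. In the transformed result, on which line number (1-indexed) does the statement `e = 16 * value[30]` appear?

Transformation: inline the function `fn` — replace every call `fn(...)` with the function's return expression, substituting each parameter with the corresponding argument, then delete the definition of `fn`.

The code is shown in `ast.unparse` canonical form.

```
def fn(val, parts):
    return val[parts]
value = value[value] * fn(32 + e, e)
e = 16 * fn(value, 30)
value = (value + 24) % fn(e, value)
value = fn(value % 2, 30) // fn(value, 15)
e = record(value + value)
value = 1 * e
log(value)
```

2

Transformed code:
value = value[value] * (32 + e)[e]
e = 16 * value[30]
value = (value + 24) % e[value]
value = (value % 2)[30] // value[15]
e = record(value + value)
value = 1 * e
log(value)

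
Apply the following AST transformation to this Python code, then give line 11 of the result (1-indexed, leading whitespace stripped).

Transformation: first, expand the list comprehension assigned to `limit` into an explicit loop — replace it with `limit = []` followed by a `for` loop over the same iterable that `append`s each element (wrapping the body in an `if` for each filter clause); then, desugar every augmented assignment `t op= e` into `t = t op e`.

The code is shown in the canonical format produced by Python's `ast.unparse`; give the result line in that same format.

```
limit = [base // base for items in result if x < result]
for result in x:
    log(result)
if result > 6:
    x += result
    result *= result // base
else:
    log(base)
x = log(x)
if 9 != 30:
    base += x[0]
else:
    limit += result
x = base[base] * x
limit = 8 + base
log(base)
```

log(base)

Transformed code:
limit = []
for items in result:
    if x < result:
        limit.append(base // base)
for result in x:
    log(result)
if result > 6:
    x = x + result
    result = result * (result // base)
else:
    log(base)
x = log(x)
if 9 != 30:
    base = base + x[0]
else:
    limit = limit + result
x = base[base] * x
limit = 8 + base
log(base)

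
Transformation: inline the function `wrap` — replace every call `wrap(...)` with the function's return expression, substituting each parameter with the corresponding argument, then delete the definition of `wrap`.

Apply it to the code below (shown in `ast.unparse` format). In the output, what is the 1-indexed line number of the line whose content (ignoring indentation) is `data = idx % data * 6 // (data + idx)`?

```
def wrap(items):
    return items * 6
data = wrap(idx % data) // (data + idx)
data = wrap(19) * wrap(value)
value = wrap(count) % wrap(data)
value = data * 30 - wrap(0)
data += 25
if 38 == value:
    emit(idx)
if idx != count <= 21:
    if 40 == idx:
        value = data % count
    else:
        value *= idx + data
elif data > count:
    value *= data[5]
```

Transformed code:
data = idx % data * 6 // (data + idx)
data = 19 * 6 * (value * 6)
value = count * 6 % (data * 6)
value = data * 30 - 0 * 6
data += 25
if 38 == value:
    emit(idx)
if idx != count <= 21:
    if 40 == idx:
        value = data % count
    else:
        value *= idx + data
elif data > count:
    value *= data[5]

1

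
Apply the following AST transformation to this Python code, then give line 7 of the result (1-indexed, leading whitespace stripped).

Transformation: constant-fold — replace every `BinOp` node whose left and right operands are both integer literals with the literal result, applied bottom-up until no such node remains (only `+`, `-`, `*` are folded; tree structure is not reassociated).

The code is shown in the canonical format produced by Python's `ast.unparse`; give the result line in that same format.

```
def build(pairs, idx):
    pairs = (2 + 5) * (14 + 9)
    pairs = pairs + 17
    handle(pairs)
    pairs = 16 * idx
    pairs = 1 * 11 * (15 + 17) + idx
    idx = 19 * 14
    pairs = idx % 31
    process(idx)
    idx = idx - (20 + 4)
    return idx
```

Transformed code:
def build(pairs, idx):
    pairs = 161
    pairs = pairs + 17
    handle(pairs)
    pairs = 16 * idx
    pairs = 352 + idx
    idx = 266
    pairs = idx % 31
    process(idx)
    idx = idx - 24
    return idx

idx = 266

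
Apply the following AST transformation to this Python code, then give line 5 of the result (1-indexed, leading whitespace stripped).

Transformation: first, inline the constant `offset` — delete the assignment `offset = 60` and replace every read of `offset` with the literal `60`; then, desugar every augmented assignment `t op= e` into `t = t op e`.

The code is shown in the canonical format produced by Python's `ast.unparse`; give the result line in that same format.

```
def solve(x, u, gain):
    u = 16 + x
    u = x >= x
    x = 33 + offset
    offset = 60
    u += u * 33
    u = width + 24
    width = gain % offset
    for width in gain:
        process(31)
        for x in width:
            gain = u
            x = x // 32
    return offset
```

Transformed code:
def solve(x, u, gain):
    u = 16 + x
    u = x >= x
    x = 33 + 60
    u = u + u * 33
    u = width + 24
    width = gain % 60
    for width in gain:
        process(31)
        for x in width:
            gain = u
            x = x // 32
    return 60

u = u + u * 33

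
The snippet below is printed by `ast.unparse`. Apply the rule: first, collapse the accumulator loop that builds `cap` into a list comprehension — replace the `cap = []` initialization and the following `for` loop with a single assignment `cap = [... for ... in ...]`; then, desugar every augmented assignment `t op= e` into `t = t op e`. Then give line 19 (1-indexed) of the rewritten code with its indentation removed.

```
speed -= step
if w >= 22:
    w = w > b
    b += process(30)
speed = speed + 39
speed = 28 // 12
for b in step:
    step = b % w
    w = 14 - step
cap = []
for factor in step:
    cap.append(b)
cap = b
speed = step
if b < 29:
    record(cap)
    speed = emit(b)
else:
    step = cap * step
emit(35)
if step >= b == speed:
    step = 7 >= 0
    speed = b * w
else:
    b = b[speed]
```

if step >= b == speed:

Transformed code:
speed = speed - step
if w >= 22:
    w = w > b
    b = b + process(30)
speed = speed + 39
speed = 28 // 12
for b in step:
    step = b % w
    w = 14 - step
cap = [b for factor in step]
cap = b
speed = step
if b < 29:
    record(cap)
    speed = emit(b)
else:
    step = cap * step
emit(35)
if step >= b == speed:
    step = 7 >= 0
    speed = b * w
else:
    b = b[speed]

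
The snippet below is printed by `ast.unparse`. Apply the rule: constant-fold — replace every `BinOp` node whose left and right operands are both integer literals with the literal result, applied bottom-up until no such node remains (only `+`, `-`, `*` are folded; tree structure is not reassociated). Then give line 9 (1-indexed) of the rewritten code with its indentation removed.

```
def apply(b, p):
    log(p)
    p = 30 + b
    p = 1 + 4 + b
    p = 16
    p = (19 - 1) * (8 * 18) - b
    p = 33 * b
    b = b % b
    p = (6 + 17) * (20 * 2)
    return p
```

p = 920

Transformed code:
def apply(b, p):
    log(p)
    p = 30 + b
    p = 5 + b
    p = 16
    p = 2592 - b
    p = 33 * b
    b = b % b
    p = 920
    return p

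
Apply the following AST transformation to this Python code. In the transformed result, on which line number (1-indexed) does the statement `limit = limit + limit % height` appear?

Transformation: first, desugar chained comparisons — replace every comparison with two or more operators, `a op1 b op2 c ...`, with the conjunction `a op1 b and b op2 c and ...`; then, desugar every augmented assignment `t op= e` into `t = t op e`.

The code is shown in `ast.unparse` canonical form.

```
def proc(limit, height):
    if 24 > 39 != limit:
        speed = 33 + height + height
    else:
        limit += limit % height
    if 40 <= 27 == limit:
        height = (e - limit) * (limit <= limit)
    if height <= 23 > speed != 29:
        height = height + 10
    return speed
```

Transformed code:
def proc(limit, height):
    if 24 > 39 and 39 != limit:
        speed = 33 + height + height
    else:
        limit = limit + limit % height
    if 40 <= 27 and 27 == limit:
        height = (e - limit) * (limit <= limit)
    if height <= 23 and 23 > speed and (speed != 29):
        height = height + 10
    return speed

5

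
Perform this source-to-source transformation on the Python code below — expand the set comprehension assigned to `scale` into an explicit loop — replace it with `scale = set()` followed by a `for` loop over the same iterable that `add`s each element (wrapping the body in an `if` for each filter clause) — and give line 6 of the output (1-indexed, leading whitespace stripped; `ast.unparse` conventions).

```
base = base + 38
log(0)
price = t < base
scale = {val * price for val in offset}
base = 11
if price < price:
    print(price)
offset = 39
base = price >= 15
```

Transformed code:
base = base + 38
log(0)
price = t < base
scale = set()
for val in offset:
    scale.add(val * price)
base = 11
if price < price:
    print(price)
offset = 39
base = price >= 15

scale.add(val * price)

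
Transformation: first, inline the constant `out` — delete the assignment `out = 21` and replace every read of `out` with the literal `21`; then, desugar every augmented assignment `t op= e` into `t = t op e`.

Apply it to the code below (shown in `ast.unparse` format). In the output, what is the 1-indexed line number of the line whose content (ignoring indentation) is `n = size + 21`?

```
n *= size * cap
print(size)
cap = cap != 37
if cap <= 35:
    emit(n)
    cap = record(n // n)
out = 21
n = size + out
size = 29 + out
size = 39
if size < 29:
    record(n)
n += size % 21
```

Transformed code:
n = n * (size * cap)
print(size)
cap = cap != 37
if cap <= 35:
    emit(n)
    cap = record(n // n)
n = size + 21
size = 29 + 21
size = 39
if size < 29:
    record(n)
n = n + size % 21

7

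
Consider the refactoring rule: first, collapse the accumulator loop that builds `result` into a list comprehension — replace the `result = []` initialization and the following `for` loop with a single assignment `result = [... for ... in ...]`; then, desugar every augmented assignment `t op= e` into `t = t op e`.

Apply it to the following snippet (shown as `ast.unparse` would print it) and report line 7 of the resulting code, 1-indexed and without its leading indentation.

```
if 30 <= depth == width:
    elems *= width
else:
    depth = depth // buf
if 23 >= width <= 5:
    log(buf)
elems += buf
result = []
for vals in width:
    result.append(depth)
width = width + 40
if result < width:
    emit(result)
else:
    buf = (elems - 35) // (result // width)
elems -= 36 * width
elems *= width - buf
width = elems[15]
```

elems = elems + buf

Transformed code:
if 30 <= depth == width:
    elems = elems * width
else:
    depth = depth // buf
if 23 >= width <= 5:
    log(buf)
elems = elems + buf
result = [depth for vals in width]
width = width + 40
if result < width:
    emit(result)
else:
    buf = (elems - 35) // (result // width)
elems = elems - 36 * width
elems = elems * (width - buf)
width = elems[15]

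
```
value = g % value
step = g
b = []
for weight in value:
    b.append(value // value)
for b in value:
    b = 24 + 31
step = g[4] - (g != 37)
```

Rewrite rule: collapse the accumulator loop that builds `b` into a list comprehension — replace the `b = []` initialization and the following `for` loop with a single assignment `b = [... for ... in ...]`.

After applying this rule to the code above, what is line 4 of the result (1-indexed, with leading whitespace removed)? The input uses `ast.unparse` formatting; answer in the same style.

for b in value:

Transformed code:
value = g % value
step = g
b = [value // value for weight in value]
for b in value:
    b = 24 + 31
step = g[4] - (g != 37)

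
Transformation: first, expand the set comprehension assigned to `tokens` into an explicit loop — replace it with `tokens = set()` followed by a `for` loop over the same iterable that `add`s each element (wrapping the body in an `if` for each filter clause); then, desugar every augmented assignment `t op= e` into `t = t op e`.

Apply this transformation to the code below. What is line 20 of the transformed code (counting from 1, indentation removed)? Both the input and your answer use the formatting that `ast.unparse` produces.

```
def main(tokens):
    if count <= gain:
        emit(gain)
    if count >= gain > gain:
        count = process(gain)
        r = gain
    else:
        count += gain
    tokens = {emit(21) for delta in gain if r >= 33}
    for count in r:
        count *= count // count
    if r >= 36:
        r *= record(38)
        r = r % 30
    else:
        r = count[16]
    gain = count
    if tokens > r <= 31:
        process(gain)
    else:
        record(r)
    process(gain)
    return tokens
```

Transformed code:
def main(tokens):
    if count <= gain:
        emit(gain)
    if count >= gain > gain:
        count = process(gain)
        r = gain
    else:
        count = count + gain
    tokens = set()
    for delta in gain:
        if r >= 33:
            tokens.add(emit(21))
    for count in r:
        count = count * (count // count)
    if r >= 36:
        r = r * record(38)
        r = r % 30
    else:
        r = count[16]
    gain = count
    if tokens > r <= 31:
        process(gain)
    else:
        record(r)
    process(gain)
    return tokens

gain = count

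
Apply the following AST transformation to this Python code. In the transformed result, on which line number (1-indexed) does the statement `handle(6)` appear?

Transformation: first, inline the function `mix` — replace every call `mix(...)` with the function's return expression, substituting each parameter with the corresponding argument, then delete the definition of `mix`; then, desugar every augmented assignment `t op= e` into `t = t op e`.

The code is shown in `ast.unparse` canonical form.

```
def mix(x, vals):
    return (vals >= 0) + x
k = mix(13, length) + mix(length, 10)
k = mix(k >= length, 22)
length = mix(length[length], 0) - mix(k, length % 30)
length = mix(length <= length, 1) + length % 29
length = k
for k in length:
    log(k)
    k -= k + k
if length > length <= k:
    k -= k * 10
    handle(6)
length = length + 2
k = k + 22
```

Transformed code:
k = (length >= 0) + 13 + ((10 >= 0) + length)
k = (22 >= 0) + (k >= length)
length = (0 >= 0) + length[length] - ((length % 30 >= 0) + k)
length = (1 >= 0) + (length <= length) + length % 29
length = k
for k in length:
    log(k)
    k = k - (k + k)
if length > length <= k:
    k = k - k * 10
    handle(6)
length = length + 2
k = k + 22

11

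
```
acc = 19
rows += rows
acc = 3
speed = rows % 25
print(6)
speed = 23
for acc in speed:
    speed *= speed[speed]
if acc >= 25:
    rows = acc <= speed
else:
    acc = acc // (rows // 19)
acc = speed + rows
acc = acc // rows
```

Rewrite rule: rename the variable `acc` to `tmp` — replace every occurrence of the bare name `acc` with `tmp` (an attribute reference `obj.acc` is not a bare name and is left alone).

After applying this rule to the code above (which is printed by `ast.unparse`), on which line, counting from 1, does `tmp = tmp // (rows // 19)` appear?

Transformed code:
tmp = 19
rows += rows
tmp = 3
speed = rows % 25
print(6)
speed = 23
for tmp in speed:
    speed *= speed[speed]
if tmp >= 25:
    rows = tmp <= speed
else:
    tmp = tmp // (rows // 19)
tmp = speed + rows
tmp = tmp // rows

12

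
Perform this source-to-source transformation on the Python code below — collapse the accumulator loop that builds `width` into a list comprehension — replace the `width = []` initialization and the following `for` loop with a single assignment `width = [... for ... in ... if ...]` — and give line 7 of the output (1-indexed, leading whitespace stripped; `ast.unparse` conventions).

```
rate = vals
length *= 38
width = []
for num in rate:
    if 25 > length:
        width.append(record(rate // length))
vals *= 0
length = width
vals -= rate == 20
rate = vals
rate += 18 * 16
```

rate = vals

Transformed code:
rate = vals
length *= 38
width = [record(rate // length) for num in rate if 25 > length]
vals *= 0
length = width
vals -= rate == 20
rate = vals
rate += 18 * 16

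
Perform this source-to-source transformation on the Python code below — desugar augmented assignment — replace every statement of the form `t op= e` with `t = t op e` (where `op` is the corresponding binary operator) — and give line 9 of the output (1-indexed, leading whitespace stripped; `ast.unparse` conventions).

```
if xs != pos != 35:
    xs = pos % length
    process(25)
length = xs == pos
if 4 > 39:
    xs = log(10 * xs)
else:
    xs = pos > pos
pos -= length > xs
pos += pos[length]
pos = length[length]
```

Transformed code:
if xs != pos != 35:
    xs = pos % length
    process(25)
length = xs == pos
if 4 > 39:
    xs = log(10 * xs)
else:
    xs = pos > pos
pos = pos - (length > xs)
pos = pos + pos[length]
pos = length[length]

pos = pos - (length > xs)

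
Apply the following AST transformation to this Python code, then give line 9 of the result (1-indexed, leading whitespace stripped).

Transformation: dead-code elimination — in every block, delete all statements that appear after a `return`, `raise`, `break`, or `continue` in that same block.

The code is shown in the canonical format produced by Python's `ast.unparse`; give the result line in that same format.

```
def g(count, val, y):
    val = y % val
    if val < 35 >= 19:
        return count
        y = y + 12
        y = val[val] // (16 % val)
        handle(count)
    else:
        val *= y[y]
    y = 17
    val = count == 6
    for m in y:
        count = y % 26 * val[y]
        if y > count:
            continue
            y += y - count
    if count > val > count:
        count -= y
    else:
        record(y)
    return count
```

for m in y:

Transformed code:
def g(count, val, y):
    val = y % val
    if val < 35 >= 19:
        return count
    else:
        val *= y[y]
    y = 17
    val = count == 6
    for m in y:
        count = y % 26 * val[y]
        if y > count:
            continue
    if count > val > count:
        count -= y
    else:
        record(y)
    return count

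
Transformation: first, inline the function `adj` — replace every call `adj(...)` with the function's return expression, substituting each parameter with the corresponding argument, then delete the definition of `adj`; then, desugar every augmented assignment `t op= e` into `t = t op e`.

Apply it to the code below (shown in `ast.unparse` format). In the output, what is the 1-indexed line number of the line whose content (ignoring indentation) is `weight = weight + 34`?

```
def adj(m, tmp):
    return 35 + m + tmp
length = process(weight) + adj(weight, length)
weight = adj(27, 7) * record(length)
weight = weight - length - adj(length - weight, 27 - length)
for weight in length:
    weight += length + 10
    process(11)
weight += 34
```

7

Transformed code:
length = process(weight) + (35 + weight + length)
weight = (35 + 27 + 7) * record(length)
weight = weight - length - (35 + (length - weight) + (27 - length))
for weight in length:
    weight = weight + (length + 10)
    process(11)
weight = weight + 34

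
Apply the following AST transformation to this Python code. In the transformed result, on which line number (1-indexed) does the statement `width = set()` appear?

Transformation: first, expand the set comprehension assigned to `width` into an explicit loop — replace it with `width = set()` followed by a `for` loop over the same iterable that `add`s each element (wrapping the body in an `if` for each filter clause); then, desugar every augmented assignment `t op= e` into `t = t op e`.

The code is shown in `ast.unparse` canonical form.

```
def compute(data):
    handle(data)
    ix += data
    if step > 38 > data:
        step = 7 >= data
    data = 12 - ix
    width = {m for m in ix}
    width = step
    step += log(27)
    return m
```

7

Transformed code:
def compute(data):
    handle(data)
    ix = ix + data
    if step > 38 > data:
        step = 7 >= data
    data = 12 - ix
    width = set()
    for m in ix:
        width.add(m)
    width = step
    step = step + log(27)
    return m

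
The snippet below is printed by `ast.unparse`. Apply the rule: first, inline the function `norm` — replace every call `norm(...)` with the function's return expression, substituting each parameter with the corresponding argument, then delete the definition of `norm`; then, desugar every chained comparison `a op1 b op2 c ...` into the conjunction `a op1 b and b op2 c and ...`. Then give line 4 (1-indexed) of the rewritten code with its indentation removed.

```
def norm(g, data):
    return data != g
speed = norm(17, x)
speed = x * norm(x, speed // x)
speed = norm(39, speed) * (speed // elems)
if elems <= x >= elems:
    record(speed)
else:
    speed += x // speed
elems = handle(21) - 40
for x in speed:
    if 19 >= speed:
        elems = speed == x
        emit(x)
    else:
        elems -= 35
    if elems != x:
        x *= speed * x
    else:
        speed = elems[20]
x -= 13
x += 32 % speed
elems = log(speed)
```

Transformed code:
speed = x != 17
speed = x * (speed // x != x)
speed = (speed != 39) * (speed // elems)
if elems <= x and x >= elems:
    record(speed)
else:
    speed += x // speed
elems = handle(21) - 40
for x in speed:
    if 19 >= speed:
        elems = speed == x
        emit(x)
    else:
        elems -= 35
    if elems != x:
        x *= speed * x
    else:
        speed = elems[20]
x -= 13
x += 32 % speed
elems = log(speed)

if elems <= x and x >= elems:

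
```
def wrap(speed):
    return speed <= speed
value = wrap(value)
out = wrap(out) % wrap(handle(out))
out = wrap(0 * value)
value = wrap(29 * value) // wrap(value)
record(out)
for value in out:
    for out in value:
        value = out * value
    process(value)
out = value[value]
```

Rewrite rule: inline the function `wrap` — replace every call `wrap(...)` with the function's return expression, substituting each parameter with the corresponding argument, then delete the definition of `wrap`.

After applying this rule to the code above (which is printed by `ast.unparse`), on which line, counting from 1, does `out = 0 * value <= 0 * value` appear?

3

Transformed code:
value = value <= value
out = (out <= out) % (handle(out) <= handle(out))
out = 0 * value <= 0 * value
value = (29 * value <= 29 * value) // (value <= value)
record(out)
for value in out:
    for out in value:
        value = out * value
    process(value)
out = value[value]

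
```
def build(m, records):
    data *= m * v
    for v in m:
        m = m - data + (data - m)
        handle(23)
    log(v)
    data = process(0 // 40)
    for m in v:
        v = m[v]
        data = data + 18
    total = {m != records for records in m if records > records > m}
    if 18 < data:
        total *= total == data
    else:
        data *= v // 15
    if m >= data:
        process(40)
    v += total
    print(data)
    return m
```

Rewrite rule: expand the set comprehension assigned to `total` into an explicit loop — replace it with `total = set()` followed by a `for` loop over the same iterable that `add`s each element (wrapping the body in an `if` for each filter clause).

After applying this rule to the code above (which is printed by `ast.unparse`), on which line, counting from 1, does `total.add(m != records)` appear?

14

Transformed code:
def build(m, records):
    data *= m * v
    for v in m:
        m = m - data + (data - m)
        handle(23)
    log(v)
    data = process(0 // 40)
    for m in v:
        v = m[v]
        data = data + 18
    total = set()
    for records in m:
        if records > records > m:
            total.add(m != records)
    if 18 < data:
        total *= total == data
    else:
        data *= v // 15
    if m >= data:
        process(40)
    v += total
    print(data)
    return m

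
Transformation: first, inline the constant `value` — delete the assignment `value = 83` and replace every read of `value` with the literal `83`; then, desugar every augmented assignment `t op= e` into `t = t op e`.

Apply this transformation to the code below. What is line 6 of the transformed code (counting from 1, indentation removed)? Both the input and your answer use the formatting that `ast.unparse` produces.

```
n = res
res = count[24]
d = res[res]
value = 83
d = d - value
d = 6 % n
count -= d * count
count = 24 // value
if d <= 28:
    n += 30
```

count = count - d * count

Transformed code:
n = res
res = count[24]
d = res[res]
d = d - 83
d = 6 % n
count = count - d * count
count = 24 // 83
if d <= 28:
    n = n + 30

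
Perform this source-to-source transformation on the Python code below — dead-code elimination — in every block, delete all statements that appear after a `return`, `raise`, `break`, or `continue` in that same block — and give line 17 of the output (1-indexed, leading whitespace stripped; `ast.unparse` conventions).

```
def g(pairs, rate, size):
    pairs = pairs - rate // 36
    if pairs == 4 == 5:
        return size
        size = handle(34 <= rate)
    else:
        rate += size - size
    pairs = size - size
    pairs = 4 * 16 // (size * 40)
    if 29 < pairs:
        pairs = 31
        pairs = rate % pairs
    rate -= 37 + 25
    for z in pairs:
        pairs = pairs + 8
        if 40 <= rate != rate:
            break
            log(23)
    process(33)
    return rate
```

process(33)

Transformed code:
def g(pairs, rate, size):
    pairs = pairs - rate // 36
    if pairs == 4 == 5:
        return size
    else:
        rate += size - size
    pairs = size - size
    pairs = 4 * 16 // (size * 40)
    if 29 < pairs:
        pairs = 31
        pairs = rate % pairs
    rate -= 37 + 25
    for z in pairs:
        pairs = pairs + 8
        if 40 <= rate != rate:
            break
    process(33)
    return rate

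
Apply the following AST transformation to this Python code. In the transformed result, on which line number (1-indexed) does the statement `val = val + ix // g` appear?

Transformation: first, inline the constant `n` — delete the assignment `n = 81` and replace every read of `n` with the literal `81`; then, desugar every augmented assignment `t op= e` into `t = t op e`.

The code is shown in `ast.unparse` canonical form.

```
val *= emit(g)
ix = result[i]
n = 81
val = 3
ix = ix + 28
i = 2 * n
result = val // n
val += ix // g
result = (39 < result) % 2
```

7

Transformed code:
val = val * emit(g)
ix = result[i]
val = 3
ix = ix + 28
i = 2 * 81
result = val // 81
val = val + ix // g
result = (39 < result) % 2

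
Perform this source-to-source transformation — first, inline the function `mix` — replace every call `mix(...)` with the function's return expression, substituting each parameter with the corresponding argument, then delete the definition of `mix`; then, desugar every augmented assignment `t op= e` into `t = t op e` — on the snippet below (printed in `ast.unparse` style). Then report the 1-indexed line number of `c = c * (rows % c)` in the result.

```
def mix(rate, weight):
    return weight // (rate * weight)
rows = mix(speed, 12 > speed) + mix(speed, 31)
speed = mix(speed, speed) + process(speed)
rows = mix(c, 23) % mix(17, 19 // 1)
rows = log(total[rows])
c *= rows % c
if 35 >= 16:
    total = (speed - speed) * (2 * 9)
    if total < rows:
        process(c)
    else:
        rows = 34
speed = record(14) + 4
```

5

Transformed code:
rows = (12 > speed) // (speed * (12 > speed)) + 31 // (speed * 31)
speed = speed // (speed * speed) + process(speed)
rows = 23 // (c * 23) % (19 // 1 // (17 * (19 // 1)))
rows = log(total[rows])
c = c * (rows % c)
if 35 >= 16:
    total = (speed - speed) * (2 * 9)
    if total < rows:
        process(c)
    else:
        rows = 34
speed = record(14) + 4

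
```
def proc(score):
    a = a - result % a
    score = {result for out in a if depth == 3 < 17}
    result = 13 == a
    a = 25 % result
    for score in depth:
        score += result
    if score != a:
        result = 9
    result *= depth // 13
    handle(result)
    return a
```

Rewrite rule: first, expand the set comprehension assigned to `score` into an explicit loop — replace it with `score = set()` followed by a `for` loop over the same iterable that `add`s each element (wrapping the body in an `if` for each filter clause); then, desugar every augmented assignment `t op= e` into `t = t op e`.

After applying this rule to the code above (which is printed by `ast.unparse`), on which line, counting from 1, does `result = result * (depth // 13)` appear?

Transformed code:
def proc(score):
    a = a - result % a
    score = set()
    for out in a:
        if depth == 3 < 17:
            score.add(result)
    result = 13 == a
    a = 25 % result
    for score in depth:
        score = score + result
    if score != a:
        result = 9
    result = result * (depth // 13)
    handle(result)
    return a

13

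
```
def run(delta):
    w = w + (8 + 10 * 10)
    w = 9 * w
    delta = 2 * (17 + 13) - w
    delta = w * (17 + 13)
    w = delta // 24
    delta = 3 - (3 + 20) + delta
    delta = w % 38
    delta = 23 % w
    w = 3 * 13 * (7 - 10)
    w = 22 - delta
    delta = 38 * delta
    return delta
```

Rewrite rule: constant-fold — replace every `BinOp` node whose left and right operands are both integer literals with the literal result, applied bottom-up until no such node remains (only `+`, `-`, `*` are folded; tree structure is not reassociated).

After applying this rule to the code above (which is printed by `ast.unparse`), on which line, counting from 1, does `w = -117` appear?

Transformed code:
def run(delta):
    w = w + 108
    w = 9 * w
    delta = 60 - w
    delta = w * 30
    w = delta // 24
    delta = -20 + delta
    delta = w % 38
    delta = 23 % w
    w = -117
    w = 22 - delta
    delta = 38 * delta
    return delta

10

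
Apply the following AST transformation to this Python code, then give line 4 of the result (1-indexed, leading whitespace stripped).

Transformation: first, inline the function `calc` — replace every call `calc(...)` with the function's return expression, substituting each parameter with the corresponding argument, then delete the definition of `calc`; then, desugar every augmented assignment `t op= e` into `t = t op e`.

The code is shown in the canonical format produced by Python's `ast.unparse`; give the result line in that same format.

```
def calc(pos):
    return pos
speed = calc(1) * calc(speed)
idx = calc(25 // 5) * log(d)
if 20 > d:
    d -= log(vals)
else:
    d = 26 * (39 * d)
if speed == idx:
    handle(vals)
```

Transformed code:
speed = 1 * speed
idx = 25 // 5 * log(d)
if 20 > d:
    d = d - log(vals)
else:
    d = 26 * (39 * d)
if speed == idx:
    handle(vals)

d = d - log(vals)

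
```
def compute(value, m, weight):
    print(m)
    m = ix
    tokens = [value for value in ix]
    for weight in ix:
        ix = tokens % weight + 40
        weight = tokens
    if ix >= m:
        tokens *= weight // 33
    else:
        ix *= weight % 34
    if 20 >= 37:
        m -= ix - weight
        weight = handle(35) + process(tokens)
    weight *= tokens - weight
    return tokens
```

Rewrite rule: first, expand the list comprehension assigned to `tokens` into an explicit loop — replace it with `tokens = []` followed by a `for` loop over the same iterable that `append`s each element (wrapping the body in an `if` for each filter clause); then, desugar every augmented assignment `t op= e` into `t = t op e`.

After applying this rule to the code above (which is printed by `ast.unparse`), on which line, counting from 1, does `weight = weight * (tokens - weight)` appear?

Transformed code:
def compute(value, m, weight):
    print(m)
    m = ix
    tokens = []
    for value in ix:
        tokens.append(value)
    for weight in ix:
        ix = tokens % weight + 40
        weight = tokens
    if ix >= m:
        tokens = tokens * (weight // 33)
    else:
        ix = ix * (weight % 34)
    if 20 >= 37:
        m = m - (ix - weight)
        weight = handle(35) + process(tokens)
    weight = weight * (tokens - weight)
    return tokens

17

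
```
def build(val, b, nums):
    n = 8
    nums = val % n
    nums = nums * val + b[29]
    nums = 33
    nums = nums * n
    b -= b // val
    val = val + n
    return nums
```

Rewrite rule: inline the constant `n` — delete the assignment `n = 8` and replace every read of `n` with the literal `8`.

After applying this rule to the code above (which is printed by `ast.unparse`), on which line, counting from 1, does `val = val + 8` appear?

Transformed code:
def build(val, b, nums):
    nums = val % 8
    nums = nums * val + b[29]
    nums = 33
    nums = nums * 8
    b -= b // val
    val = val + 8
    return nums

7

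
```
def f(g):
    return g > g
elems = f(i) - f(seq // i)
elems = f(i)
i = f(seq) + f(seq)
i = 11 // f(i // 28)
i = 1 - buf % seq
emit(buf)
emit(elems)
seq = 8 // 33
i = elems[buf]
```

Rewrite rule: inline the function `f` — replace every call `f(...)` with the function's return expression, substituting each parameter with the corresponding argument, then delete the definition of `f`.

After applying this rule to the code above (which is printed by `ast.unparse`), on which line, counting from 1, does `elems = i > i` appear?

2

Transformed code:
elems = (i > i) - (seq // i > seq // i)
elems = i > i
i = (seq > seq) + (seq > seq)
i = 11 // (i // 28 > i // 28)
i = 1 - buf % seq
emit(buf)
emit(elems)
seq = 8 // 33
i = elems[buf]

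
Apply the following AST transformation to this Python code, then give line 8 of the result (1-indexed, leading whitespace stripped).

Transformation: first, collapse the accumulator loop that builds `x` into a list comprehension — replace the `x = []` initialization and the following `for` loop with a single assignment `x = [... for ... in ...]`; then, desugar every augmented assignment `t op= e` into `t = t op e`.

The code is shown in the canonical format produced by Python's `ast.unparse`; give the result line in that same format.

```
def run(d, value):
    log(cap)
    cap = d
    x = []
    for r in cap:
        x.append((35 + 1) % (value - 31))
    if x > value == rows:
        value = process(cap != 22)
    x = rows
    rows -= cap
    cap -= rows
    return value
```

rows = rows - cap

Transformed code:
def run(d, value):
    log(cap)
    cap = d
    x = [(35 + 1) % (value - 31) for r in cap]
    if x > value == rows:
        value = process(cap != 22)
    x = rows
    rows = rows - cap
    cap = cap - rows
    return value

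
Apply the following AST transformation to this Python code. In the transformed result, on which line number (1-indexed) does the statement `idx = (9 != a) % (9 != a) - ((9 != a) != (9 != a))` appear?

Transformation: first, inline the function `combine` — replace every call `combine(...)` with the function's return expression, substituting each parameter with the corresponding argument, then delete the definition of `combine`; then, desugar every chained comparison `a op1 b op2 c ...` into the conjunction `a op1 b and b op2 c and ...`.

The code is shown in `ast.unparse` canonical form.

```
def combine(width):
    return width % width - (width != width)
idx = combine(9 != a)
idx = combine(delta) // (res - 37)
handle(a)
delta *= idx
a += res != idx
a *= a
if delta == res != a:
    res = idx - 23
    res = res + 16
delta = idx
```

Transformed code:
idx = (9 != a) % (9 != a) - ((9 != a) != (9 != a))
idx = (delta % delta - (delta != delta)) // (res - 37)
handle(a)
delta *= idx
a += res != idx
a *= a
if delta == res and res != a:
    res = idx - 23
    res = res + 16
delta = idx

1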